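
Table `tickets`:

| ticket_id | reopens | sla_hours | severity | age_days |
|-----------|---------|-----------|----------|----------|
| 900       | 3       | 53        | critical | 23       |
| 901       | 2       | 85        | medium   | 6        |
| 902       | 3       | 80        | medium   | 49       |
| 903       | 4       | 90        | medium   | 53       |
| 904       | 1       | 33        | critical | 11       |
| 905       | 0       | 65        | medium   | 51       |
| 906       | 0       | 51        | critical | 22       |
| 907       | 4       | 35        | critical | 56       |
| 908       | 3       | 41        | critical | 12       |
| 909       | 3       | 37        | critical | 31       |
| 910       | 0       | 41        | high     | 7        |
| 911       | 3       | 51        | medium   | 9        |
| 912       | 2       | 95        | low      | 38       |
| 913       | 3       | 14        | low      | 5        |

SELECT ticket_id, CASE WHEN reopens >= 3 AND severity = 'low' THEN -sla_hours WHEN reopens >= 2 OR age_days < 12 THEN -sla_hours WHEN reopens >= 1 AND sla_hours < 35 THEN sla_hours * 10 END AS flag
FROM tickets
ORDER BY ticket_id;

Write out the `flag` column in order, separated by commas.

-53, -85, -80, -90, -33, NULL, NULL, -35, -41, -37, -41, -51, -95, -14

ticket_id=900: reopens >= 2 OR age_days < 12 → -53
ticket_id=901: reopens >= 2 OR age_days < 12 → -85
ticket_id=902: reopens >= 2 OR age_days < 12 → -80
ticket_id=903: reopens >= 2 OR age_days < 12 → -90
ticket_id=904: reopens >= 2 OR age_days < 12 → -33
ticket_id=905: (no match → NULL) → NULL
ticket_id=906: (no match → NULL) → NULL
ticket_id=907: reopens >= 2 OR age_days < 12 → -35
ticket_id=908: reopens >= 2 OR age_days < 12 → -41
ticket_id=909: reopens >= 2 OR age_days < 12 → -37
ticket_id=910: reopens >= 2 OR age_days < 12 → -41
ticket_id=911: reopens >= 2 OR age_days < 12 → -51
ticket_id=912: reopens >= 2 OR age_days < 12 → -95
ticket_id=913: reopens >= 3 AND severity = 'low' → -14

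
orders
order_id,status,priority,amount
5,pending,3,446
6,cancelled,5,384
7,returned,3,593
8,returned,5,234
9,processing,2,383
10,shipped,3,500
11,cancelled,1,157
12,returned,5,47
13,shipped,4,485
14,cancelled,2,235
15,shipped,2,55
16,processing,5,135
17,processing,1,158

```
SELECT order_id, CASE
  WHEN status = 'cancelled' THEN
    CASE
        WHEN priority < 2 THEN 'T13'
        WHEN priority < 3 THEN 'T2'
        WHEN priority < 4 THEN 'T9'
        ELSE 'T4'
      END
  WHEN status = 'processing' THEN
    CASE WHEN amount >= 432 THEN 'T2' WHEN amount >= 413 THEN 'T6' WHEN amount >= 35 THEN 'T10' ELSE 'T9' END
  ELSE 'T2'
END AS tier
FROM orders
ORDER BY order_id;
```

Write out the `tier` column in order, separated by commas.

order_id=5: status='pending' → outer ELSE → T2
order_id=6: status='cancelled' → inner[ELSE] → T4
order_id=7: status='returned' → outer ELSE → T2
order_id=8: status='returned' → outer ELSE → T2
order_id=9: status='processing' → inner[amount >= 35] → T10
order_id=10: status='shipped' → outer ELSE → T2
order_id=11: status='cancelled' → inner[priority < 2] → T13
order_id=12: status='returned' → outer ELSE → T2
order_id=13: status='shipped' → outer ELSE → T2
order_id=14: status='cancelled' → inner[priority < 3] → T2
order_id=15: status='shipped' → outer ELSE → T2
order_id=16: status='processing' → inner[amount >= 35] → T10
order_id=17: status='processing' → inner[amount >= 35] → T10

T2, T4, T2, T2, T10, T2, T13, T2, T2, T2, T2, T10, T10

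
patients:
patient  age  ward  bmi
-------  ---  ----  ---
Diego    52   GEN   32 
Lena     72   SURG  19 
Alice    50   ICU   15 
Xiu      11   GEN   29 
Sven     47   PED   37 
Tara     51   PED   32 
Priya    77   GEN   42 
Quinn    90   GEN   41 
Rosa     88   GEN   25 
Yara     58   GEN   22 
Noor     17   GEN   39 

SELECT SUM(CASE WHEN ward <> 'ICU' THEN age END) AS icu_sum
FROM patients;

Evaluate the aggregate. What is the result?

563

patient=Diego: ✓ → 52
patient=Lena: ✓ → 72
patient=Alice: ✗
patient=Xiu: ✓ → 11
patient=Sven: ✓ → 47
patient=Tara: ✓ → 51
patient=Priya: ✓ → 77
patient=Quinn: ✓ → 90
patient=Rosa: ✓ → 88
patient=Yara: ✓ → 58
patient=Noor: ✓ → 17
icu_sum = 52 + 72 + 11 + 47 + 51 + 77 + 90 + 88 + 58 + 17 = 563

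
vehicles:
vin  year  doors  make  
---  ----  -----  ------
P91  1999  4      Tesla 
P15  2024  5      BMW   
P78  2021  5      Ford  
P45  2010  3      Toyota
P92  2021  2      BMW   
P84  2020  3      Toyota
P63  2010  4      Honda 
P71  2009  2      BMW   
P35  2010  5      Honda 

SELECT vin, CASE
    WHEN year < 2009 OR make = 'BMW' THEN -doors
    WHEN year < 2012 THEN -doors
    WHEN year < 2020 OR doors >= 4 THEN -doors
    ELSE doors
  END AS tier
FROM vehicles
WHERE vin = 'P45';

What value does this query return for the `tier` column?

-3

vin = P45: year=2010, doors=3, make=Toyota.
year < 2009 OR make = 'BMW' → false
year < 2012 → true → -3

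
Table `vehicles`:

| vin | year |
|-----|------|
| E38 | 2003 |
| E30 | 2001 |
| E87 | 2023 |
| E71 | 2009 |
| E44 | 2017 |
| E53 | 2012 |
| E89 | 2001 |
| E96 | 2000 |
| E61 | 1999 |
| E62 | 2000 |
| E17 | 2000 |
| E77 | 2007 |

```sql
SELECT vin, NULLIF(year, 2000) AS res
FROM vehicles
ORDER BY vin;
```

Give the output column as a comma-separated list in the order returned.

vin=E17: year=2000 vs 2000: equal → NULL
vin=E30: year=2001 vs 2000: differ → 2001
vin=E38: year=2003 vs 2000: differ → 2003
vin=E44: year=2017 vs 2000: differ → 2017
vin=E53: year=2012 vs 2000: differ → 2012
vin=E61: year=1999 vs 2000: differ → 1999
vin=E62: year=2000 vs 2000: equal → NULL
vin=E71: year=2009 vs 2000: differ → 2009
vin=E77: year=2007 vs 2000: differ → 2007
vin=E87: year=2023 vs 2000: differ → 2023
vin=E89: year=2001 vs 2000: differ → 2001
vin=E96: year=2000 vs 2000: equal → NULL

NULL, 2001, 2003, 2017, 2012, 1999, NULL, 2009, 2007, 2023, 2001, NULL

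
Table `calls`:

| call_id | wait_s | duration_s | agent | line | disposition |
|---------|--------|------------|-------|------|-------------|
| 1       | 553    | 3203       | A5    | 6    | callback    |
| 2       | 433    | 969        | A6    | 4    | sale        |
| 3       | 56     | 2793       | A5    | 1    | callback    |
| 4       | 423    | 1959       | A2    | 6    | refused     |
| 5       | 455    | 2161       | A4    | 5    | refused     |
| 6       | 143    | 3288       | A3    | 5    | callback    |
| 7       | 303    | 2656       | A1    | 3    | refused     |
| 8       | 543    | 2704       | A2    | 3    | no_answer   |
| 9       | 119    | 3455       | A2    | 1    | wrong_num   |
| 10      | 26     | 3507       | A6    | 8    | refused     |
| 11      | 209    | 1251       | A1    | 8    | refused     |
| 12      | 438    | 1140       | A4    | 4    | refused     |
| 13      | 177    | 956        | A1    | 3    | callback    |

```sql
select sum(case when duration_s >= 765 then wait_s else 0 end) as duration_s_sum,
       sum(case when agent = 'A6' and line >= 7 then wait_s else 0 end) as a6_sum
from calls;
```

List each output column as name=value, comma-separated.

[duration_s_sum: duration_s >= 765]
call_id=1: ✓ → 553
call_id=2: ✓ → 433
call_id=3: ✓ → 56
call_id=4: ✓ → 423
call_id=5: ✓ → 455
call_id=6: ✓ → 143
call_id=7: ✓ → 303
call_id=8: ✓ → 543
call_id=9: ✓ → 119
call_id=10: ✓ → 26
call_id=11: ✓ → 209
call_id=12: ✓ → 438
call_id=13: ✓ → 177
duration_s_sum = 553 + 433 + 56 + 423 + 455 + 143 + 303 + 543 + 119 + 26 + 209 + 438 + 177 = 3878
—
[a6_sum: agent = 'A6' and line >= 7]
call_id=1: ✗
call_id=2: ✗
call_id=3: ✗
call_id=4: ✗
call_id=5: ✗
call_id=6: ✗
call_id=7: ✗
call_id=8: ✗
call_id=9: ✗
call_id=10: ✓ → 26
call_id=11: ✗
call_id=12: ✗
call_id=13: ✗
a6_sum = 26

duration_s_sum=3878, a6_sum=26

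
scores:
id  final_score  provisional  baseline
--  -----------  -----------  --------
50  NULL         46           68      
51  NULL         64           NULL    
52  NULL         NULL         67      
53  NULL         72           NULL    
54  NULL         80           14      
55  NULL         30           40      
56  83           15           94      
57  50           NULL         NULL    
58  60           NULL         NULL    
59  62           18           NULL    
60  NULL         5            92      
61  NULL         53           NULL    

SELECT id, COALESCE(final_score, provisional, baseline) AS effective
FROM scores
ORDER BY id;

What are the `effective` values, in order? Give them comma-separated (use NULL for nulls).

46, 64, 67, 72, 80, 30, 83, 50, 60, 62, 5, 53

id=50: final_score=NULL, provisional=46 → 46
id=51: final_score=NULL, provisional=64 → 64
id=52: final_score=NULL, provisional=NULL, baseline=67 → 67
id=53: final_score=NULL, provisional=72 → 72
id=54: final_score=NULL, provisional=80 → 80
id=55: final_score=NULL, provisional=30 → 30
id=56: final_score=83 → 83
id=57: final_score=50 → 50
id=58: final_score=60 → 60
id=59: final_score=62 → 62
id=60: final_score=NULL, provisional=5 → 5
id=61: final_score=NULL, provisional=53 → 53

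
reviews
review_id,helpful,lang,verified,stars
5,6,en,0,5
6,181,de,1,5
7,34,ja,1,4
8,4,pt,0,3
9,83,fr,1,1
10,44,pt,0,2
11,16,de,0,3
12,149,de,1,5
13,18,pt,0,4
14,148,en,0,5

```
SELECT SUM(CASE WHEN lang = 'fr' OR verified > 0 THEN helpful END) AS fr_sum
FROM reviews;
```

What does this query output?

review_id=5: ✗
review_id=6: ✓ → 181
review_id=7: ✓ → 34
review_id=8: ✗
review_id=9: ✓ → 83
review_id=10: ✗
review_id=11: ✗
review_id=12: ✓ → 149
review_id=13: ✗
review_id=14: ✗
fr_sum = 181 + 34 + 83 + 149 = 447

447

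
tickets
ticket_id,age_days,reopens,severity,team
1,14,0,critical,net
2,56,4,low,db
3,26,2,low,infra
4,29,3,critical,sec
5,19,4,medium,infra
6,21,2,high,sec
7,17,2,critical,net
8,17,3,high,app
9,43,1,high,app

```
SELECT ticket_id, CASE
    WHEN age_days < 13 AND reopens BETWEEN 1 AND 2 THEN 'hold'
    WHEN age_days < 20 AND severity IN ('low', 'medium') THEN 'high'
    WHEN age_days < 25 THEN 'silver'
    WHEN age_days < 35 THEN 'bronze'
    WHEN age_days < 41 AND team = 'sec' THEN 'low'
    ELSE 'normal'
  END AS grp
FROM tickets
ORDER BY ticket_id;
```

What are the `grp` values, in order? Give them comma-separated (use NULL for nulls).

silver, normal, bronze, bronze, high, silver, silver, silver, normal

ticket_id=1: age_days < 25 → silver
ticket_id=2: ELSE → normal
ticket_id=3: age_days < 35 → bronze
ticket_id=4: age_days < 35 → bronze
ticket_id=5: age_days < 20 AND severity IN ('low', 'medium') → high
ticket_id=6: age_days < 25 → silver
ticket_id=7: age_days < 25 → silver
ticket_id=8: age_days < 25 → silver
ticket_id=9: ELSE → normal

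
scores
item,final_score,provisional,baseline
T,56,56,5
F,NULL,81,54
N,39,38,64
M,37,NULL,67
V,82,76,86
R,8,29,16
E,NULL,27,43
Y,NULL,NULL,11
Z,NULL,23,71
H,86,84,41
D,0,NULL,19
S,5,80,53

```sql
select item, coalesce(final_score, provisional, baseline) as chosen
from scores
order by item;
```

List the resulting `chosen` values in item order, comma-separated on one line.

item=D: final_score=0 → 0
item=E: final_score=NULL, provisional=27 → 27
item=F: final_score=NULL, provisional=81 → 81
item=H: final_score=86 → 86
item=M: final_score=37 → 37
item=N: final_score=39 → 39
item=R: final_score=8 → 8
item=S: final_score=5 → 5
item=T: final_score=56 → 56
item=V: final_score=82 → 82
item=Y: final_score=NULL, provisional=NULL, baseline=11 → 11
item=Z: final_score=NULL, provisional=23 → 23

0, 27, 81, 86, 37, 39, 8, 5, 56, 82, 11, 23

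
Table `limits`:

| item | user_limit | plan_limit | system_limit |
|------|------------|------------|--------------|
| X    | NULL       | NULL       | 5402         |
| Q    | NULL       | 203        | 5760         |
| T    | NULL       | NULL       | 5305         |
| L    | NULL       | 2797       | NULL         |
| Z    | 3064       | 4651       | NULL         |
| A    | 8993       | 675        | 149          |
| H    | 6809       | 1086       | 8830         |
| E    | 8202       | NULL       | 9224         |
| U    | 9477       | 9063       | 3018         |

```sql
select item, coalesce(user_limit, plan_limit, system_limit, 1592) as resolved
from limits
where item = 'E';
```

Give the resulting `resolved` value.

item = E: user_limit=8202, plan_limit=NULL, system_limit=9224.
user_limit=8202 → 8202

8202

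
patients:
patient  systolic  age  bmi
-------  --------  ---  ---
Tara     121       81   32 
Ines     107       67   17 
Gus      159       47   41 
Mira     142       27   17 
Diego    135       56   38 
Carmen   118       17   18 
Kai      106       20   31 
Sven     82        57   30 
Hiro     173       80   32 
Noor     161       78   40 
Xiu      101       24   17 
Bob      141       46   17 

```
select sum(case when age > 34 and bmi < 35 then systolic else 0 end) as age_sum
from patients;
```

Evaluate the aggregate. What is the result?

patient=Tara: ✓ → 121
patient=Ines: ✓ → 107
patient=Gus: ✗
patient=Mira: ✗
patient=Diego: ✗
patient=Carmen: ✗
patient=Kai: ✗
patient=Sven: ✓ → 82
patient=Hiro: ✓ → 173
patient=Noor: ✗
patient=Xiu: ✗
patient=Bob: ✓ → 141
age_sum = 121 + 107 + 82 + 173 + 141 = 624

624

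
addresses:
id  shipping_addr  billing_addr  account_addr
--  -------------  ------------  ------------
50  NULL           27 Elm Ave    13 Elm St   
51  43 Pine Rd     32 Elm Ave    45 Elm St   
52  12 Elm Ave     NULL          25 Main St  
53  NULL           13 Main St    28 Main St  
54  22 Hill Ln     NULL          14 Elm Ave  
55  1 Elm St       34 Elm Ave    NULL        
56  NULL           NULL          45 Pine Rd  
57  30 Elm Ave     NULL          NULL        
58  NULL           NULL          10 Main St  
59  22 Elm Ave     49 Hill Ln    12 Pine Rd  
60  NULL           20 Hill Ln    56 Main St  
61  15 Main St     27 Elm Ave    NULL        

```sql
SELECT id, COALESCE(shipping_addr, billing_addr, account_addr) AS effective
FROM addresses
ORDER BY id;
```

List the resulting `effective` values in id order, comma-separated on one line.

27 Elm Ave, 43 Pine Rd, 12 Elm Ave, 13 Main St, 22 Hill Ln, 1 Elm St, 45 Pine Rd, 30 Elm Ave, 10 Main St, 22 Elm Ave, 20 Hill Ln, 15 Main St

id=50: shipping_addr=NULL, billing_addr=27 Elm Ave → 27 Elm Ave
id=51: shipping_addr=43 Pine Rd → 43 Pine Rd
id=52: shipping_addr=12 Elm Ave → 12 Elm Ave
id=53: shipping_addr=NULL, billing_addr=13 Main St → 13 Main St
id=54: shipping_addr=22 Hill Ln → 22 Hill Ln
id=55: shipping_addr=1 Elm St → 1 Elm St
id=56: shipping_addr=NULL, billing_addr=NULL, account_addr=45 Pine Rd → 45 Pine Rd
id=57: shipping_addr=30 Elm Ave → 30 Elm Ave
id=58: shipping_addr=NULL, billing_addr=NULL, account_addr=10 Main St → 10 Main St
id=59: shipping_addr=22 Elm Ave → 22 Elm Ave
id=60: shipping_addr=NULL, billing_addr=20 Hill Ln → 20 Hill Ln
id=61: shipping_addr=15 Main St → 15 Main St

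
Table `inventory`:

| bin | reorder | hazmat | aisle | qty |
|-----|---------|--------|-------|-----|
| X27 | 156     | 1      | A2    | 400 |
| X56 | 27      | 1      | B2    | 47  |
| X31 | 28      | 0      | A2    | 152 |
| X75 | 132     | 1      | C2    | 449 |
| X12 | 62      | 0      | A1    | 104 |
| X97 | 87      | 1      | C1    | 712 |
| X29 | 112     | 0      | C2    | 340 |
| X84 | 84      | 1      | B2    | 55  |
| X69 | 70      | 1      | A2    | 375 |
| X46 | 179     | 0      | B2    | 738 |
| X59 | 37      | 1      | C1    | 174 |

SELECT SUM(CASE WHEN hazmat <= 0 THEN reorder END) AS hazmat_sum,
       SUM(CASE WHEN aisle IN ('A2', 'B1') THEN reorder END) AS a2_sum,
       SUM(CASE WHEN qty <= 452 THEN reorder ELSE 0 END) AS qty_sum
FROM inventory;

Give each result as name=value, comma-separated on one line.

hazmat_sum=381, a2_sum=254, qty_sum=708

[hazmat_sum: hazmat <= 0]
bin=X27: ✗
bin=X56: ✗
bin=X31: ✓ → 28
bin=X75: ✗
bin=X12: ✓ → 62
bin=X97: ✗
bin=X29: ✓ → 112
bin=X84: ✗
bin=X69: ✗
bin=X46: ✓ → 179
bin=X59: ✗
hazmat_sum = 28 + 62 + 112 + 179 = 381
—
[a2_sum: aisle IN ('A2', 'B1')]
bin=X27: ✓ → 156
bin=X56: ✗
bin=X31: ✓ → 28
bin=X75: ✗
bin=X12: ✗
bin=X97: ✗
bin=X29: ✗
bin=X84: ✗
bin=X69: ✓ → 70
bin=X46: ✗
bin=X59: ✗
a2_sum = 156 + 28 + 70 = 254
—
[qty_sum: qty <= 452]
bin=X27: ✓ → 156
bin=X56: ✓ → 27
bin=X31: ✓ → 28
bin=X75: ✓ → 132
bin=X12: ✓ → 62
bin=X97: ✗
bin=X29: ✓ → 112
bin=X84: ✓ → 84
bin=X69: ✓ → 70
bin=X46: ✗
bin=X59: ✓ → 37
qty_sum = 156 + 27 + 28 + 132 + 62 + 112 + 84 + 70 + 37 = 708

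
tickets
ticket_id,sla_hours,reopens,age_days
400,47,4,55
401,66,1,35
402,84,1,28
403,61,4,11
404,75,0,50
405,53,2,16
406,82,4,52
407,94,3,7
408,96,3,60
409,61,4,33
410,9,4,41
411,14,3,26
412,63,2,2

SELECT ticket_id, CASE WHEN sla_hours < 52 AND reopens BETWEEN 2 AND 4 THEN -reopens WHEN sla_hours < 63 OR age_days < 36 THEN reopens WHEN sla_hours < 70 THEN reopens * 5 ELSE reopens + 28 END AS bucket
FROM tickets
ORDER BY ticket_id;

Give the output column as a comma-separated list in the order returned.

-4, 1, 1, 4, 28, 2, 32, 3, 31, 4, -4, -3, 2

ticket_id=400: sla_hours < 52 AND reopens BETWEEN 2 AND 4 → -4
ticket_id=401: sla_hours < 63 OR age_days < 36 → 1
ticket_id=402: sla_hours < 63 OR age_days < 36 → 1
ticket_id=403: sla_hours < 63 OR age_days < 36 → 4
ticket_id=404: ELSE → 28
ticket_id=405: sla_hours < 63 OR age_days < 36 → 2
ticket_id=406: ELSE → 32
ticket_id=407: sla_hours < 63 OR age_days < 36 → 3
ticket_id=408: ELSE → 31
ticket_id=409: sla_hours < 63 OR age_days < 36 → 4
ticket_id=410: sla_hours < 52 AND reopens BETWEEN 2 AND 4 → -4
ticket_id=411: sla_hours < 52 AND reopens BETWEEN 2 AND 4 → -3
ticket_id=412: sla_hours < 63 OR age_days < 36 → 2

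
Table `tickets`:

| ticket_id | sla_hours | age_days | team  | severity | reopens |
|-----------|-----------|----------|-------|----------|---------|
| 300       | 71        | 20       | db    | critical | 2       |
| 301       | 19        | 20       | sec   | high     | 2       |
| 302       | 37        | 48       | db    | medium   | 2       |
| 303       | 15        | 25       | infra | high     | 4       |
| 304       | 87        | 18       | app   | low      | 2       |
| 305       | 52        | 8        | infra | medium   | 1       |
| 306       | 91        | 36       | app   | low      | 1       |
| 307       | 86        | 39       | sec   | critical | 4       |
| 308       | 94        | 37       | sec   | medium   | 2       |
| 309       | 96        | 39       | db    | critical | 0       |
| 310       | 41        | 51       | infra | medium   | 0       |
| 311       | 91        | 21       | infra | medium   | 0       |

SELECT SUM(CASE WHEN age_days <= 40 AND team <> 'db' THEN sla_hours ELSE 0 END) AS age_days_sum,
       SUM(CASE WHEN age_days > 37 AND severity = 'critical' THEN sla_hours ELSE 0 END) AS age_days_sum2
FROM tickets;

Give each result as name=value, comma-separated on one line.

[age_days_sum: age_days <= 40 AND team <> 'db']
ticket_id=300: ✗
ticket_id=301: ✓ → 19
ticket_id=302: ✗
ticket_id=303: ✓ → 15
ticket_id=304: ✓ → 87
ticket_id=305: ✓ → 52
ticket_id=306: ✓ → 91
ticket_id=307: ✓ → 86
ticket_id=308: ✓ → 94
ticket_id=309: ✗
ticket_id=310: ✗
ticket_id=311: ✓ → 91
age_days_sum = 19 + 15 + 87 + 52 + 91 + 86 + 94 + 91 = 535
—
[age_days_sum2: age_days > 37 AND severity = 'critical']
ticket_id=300: ✗
ticket_id=301: ✗
ticket_id=302: ✗
ticket_id=303: ✗
ticket_id=304: ✗
ticket_id=305: ✗
ticket_id=306: ✗
ticket_id=307: ✓ → 86
ticket_id=308: ✗
ticket_id=309: ✓ → 96
ticket_id=310: ✗
ticket_id=311: ✗
age_days_sum2 = 86 + 96 = 182

age_days_sum=535, age_days_sum2=182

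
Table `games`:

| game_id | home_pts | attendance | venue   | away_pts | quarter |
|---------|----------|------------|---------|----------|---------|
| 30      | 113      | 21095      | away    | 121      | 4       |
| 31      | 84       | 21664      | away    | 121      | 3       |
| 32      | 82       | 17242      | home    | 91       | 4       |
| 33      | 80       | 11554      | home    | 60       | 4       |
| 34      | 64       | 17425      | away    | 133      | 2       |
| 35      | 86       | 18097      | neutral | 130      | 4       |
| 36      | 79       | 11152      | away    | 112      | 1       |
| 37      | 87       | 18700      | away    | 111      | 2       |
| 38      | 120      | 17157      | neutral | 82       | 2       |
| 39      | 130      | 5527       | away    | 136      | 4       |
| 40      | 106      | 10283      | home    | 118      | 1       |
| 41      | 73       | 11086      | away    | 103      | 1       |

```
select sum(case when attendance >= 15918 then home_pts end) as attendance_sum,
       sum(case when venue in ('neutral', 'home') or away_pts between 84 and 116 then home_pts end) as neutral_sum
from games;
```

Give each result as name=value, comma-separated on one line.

attendance_sum=636, neutral_sum=713

[attendance_sum: attendance >= 15918]
game_id=30: ✓ → 113
game_id=31: ✓ → 84
game_id=32: ✓ → 82
game_id=33: ✗
game_id=34: ✓ → 64
game_id=35: ✓ → 86
game_id=36: ✗
game_id=37: ✓ → 87
game_id=38: ✓ → 120
game_id=39: ✗
game_id=40: ✗
game_id=41: ✗
attendance_sum = 113 + 84 + 82 + 64 + 86 + 87 + 120 = 636
—
[neutral_sum: venue in ('neutral', 'home') or away_pts between 84 and 116]
game_id=30: ✗
game_id=31: ✗
game_id=32: ✓ → 82
game_id=33: ✓ → 80
game_id=34: ✗
game_id=35: ✓ → 86
game_id=36: ✓ → 79
game_id=37: ✓ → 87
game_id=38: ✓ → 120
game_id=39: ✗
game_id=40: ✓ → 106
game_id=41: ✓ → 73
neutral_sum = 82 + 80 + 86 + 79 + 87 + 120 + 106 + 73 = 713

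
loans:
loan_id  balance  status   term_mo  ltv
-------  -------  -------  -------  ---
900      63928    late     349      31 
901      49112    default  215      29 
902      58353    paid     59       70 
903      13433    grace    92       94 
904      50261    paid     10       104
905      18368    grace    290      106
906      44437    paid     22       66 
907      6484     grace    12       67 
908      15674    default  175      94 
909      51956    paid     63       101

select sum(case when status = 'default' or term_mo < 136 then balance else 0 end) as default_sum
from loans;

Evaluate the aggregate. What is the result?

loan_id=900: ✗
loan_id=901: ✓ → 49112
loan_id=902: ✓ → 58353
loan_id=903: ✓ → 13433
loan_id=904: ✓ → 50261
loan_id=905: ✗
loan_id=906: ✓ → 44437
loan_id=907: ✓ → 6484
loan_id=908: ✓ → 15674
loan_id=909: ✓ → 51956
default_sum = 49112 + 58353 + 13433 + 50261 + 44437 + 6484 + 15674 + 51956 = 289710

289710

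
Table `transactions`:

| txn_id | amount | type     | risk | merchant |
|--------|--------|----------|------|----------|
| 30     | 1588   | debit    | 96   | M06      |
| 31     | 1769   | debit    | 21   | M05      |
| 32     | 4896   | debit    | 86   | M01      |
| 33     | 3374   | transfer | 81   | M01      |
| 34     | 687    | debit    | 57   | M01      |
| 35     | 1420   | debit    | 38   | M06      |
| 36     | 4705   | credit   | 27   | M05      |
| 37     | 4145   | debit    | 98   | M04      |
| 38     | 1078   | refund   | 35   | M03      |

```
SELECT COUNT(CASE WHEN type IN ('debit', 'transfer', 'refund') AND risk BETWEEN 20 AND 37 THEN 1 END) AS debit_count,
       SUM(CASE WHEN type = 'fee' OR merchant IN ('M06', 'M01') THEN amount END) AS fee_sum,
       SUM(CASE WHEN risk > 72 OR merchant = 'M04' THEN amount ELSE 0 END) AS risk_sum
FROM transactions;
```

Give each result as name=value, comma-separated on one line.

debit_count=2, fee_sum=11965, risk_sum=14003

[debit_count: type IN ('debit', 'transfer', 'refund') AND risk BETWEEN 20 AND 37]
txn_id=30: ✗
txn_id=31: ✓ → 1
txn_id=32: ✗
txn_id=33: ✗
txn_id=34: ✗
txn_id=35: ✗
txn_id=36: ✗
txn_id=37: ✗
txn_id=38: ✓ → 1
debit_count = COUNT(1, 1) = 2
—
[fee_sum: type = 'fee' OR merchant IN ('M06', 'M01')]
txn_id=30: ✓ → 1588
txn_id=31: ✗
txn_id=32: ✓ → 4896
txn_id=33: ✓ → 3374
txn_id=34: ✓ → 687
txn_id=35: ✓ → 1420
txn_id=36: ✗
txn_id=37: ✗
txn_id=38: ✗
fee_sum = 1588 + 4896 + 3374 + 687 + 1420 = 11965
—
[risk_sum: risk > 72 OR merchant = 'M04']
txn_id=30: ✓ → 1588
txn_id=31: ✗
txn_id=32: ✓ → 4896
txn_id=33: ✓ → 3374
txn_id=34: ✗
txn_id=35: ✗
txn_id=36: ✗
txn_id=37: ✓ → 4145
txn_id=38: ✗
risk_sum = 1588 + 4896 + 3374 + 4145 = 14003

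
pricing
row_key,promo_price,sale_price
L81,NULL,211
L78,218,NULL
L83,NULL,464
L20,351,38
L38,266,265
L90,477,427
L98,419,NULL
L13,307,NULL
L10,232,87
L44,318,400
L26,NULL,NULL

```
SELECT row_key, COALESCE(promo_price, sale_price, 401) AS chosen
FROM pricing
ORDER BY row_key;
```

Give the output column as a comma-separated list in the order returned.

row_key=L10: promo_price=232 → 232
row_key=L13: promo_price=307 → 307
row_key=L20: promo_price=351 → 351
row_key=L26: promo_price=NULL, sale_price=NULL, → literal 401 → 401
row_key=L38: promo_price=266 → 266
row_key=L44: promo_price=318 → 318
row_key=L78: promo_price=218 → 218
row_key=L81: promo_price=NULL, sale_price=211 → 211
row_key=L83: promo_price=NULL, sale_price=464 → 464
row_key=L90: promo_price=477 → 477
row_key=L98: promo_price=419 → 419

232, 307, 351, 401, 266, 318, 218, 211, 464, 477, 419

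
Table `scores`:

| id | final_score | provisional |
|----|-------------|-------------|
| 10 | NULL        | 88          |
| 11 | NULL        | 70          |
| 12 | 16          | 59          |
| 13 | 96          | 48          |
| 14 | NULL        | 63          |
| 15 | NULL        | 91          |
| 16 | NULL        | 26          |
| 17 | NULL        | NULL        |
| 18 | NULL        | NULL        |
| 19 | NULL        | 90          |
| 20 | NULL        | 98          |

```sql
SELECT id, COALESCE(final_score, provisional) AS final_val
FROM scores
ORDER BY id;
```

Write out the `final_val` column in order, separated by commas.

id=10: final_score=NULL, provisional=88 → 88
id=11: final_score=NULL, provisional=70 → 70
id=12: final_score=16 → 16
id=13: final_score=96 → 96
id=14: final_score=NULL, provisional=63 → 63
id=15: final_score=NULL, provisional=91 → 91
id=16: final_score=NULL, provisional=26 → 26
id=17: final_score=NULL, provisional=NULL (all NULL) → NULL
id=18: final_score=NULL, provisional=NULL (all NULL) → NULL
id=19: final_score=NULL, provisional=90 → 90
id=20: final_score=NULL, provisional=98 → 98

88, 70, 16, 96, 63, 91, 26, NULL, NULL, 90, 98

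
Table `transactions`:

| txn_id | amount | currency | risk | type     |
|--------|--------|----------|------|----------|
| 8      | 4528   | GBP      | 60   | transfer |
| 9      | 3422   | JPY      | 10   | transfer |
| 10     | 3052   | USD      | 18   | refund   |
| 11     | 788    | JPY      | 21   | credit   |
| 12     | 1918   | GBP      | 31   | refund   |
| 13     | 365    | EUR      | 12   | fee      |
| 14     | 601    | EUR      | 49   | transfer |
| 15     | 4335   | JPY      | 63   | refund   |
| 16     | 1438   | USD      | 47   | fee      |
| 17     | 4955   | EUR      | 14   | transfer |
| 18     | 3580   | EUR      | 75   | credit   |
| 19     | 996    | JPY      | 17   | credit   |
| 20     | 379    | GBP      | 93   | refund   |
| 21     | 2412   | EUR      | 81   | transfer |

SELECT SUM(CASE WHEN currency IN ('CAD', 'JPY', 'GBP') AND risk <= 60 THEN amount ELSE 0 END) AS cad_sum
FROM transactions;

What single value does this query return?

11652

txn_id=8: ✓ → 4528
txn_id=9: ✓ → 3422
txn_id=10: ✗
txn_id=11: ✓ → 788
txn_id=12: ✓ → 1918
txn_id=13: ✗
txn_id=14: ✗
txn_id=15: ✗
txn_id=16: ✗
txn_id=17: ✗
txn_id=18: ✗
txn_id=19: ✓ → 996
txn_id=20: ✗
txn_id=21: ✗
cad_sum = 4528 + 3422 + 788 + 1918 + 996 = 11652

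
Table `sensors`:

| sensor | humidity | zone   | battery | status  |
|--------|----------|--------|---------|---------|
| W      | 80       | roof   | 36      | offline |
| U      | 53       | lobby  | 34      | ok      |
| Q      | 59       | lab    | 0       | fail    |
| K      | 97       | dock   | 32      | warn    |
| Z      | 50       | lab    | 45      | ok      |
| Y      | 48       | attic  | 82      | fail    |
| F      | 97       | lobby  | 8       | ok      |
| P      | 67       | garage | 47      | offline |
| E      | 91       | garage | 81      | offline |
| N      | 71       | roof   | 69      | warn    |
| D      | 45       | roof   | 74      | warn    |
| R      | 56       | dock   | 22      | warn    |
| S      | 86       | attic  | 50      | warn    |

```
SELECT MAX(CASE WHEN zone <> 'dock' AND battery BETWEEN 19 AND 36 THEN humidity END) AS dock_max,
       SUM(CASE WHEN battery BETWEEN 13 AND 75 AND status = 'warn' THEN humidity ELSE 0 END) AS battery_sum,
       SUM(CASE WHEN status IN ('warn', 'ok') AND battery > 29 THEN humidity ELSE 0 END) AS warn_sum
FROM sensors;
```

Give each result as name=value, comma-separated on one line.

[dock_max: zone <> 'dock' AND battery BETWEEN 19 AND 36]
sensor=W: ✓ → 80
sensor=U: ✓ → 53
sensor=Q: ✗
sensor=K: ✗
sensor=Z: ✗
sensor=Y: ✗
sensor=F: ✗
sensor=P: ✗
sensor=E: ✗
sensor=N: ✗
sensor=D: ✗
sensor=R: ✗
sensor=S: ✗
dock_max = MAX(80, 53) = 80
—
[battery_sum: battery BETWEEN 13 AND 75 AND status = 'warn']
sensor=W: ✗
sensor=U: ✗
sensor=Q: ✗
sensor=K: ✓ → 97
sensor=Z: ✗
sensor=Y: ✗
sensor=F: ✗
sensor=P: ✗
sensor=E: ✗
sensor=N: ✓ → 71
sensor=D: ✓ → 45
sensor=R: ✓ → 56
sensor=S: ✓ → 86
battery_sum = 97 + 71 + 45 + 56 + 86 = 355
—
[warn_sum: status IN ('warn', 'ok') AND battery > 29]
sensor=W: ✗
sensor=U: ✓ → 53
sensor=Q: ✗
sensor=K: ✓ → 97
sensor=Z: ✓ → 50
sensor=Y: ✗
sensor=F: ✗
sensor=P: ✗
sensor=E: ✗
sensor=N: ✓ → 71
sensor=D: ✓ → 45
sensor=R: ✗
sensor=S: ✓ → 86
warn_sum = 53 + 97 + 50 + 71 + 45 + 86 = 402

dock_max=80, battery_sum=355, warn_sum=402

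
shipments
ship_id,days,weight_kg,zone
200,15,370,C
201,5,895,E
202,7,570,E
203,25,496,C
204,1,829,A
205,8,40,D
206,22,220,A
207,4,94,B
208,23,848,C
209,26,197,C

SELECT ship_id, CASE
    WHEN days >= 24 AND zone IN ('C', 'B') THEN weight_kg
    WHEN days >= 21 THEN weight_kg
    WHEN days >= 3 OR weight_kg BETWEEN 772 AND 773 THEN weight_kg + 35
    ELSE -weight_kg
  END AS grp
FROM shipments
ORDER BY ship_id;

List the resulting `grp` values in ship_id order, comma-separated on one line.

405, 930, 605, 496, -829, 75, 220, 129, 848, 197

ship_id=200: days >= 3 OR weight_kg BETWEEN 772 AND 773 → 405
ship_id=201: days >= 3 OR weight_kg BETWEEN 772 AND 773 → 930
ship_id=202: days >= 3 OR weight_kg BETWEEN 772 AND 773 → 605
ship_id=203: days >= 24 AND zone IN ('C', 'B') → 496
ship_id=204: ELSE → -829
ship_id=205: days >= 3 OR weight_kg BETWEEN 772 AND 773 → 75
ship_id=206: days >= 21 → 220
ship_id=207: days >= 3 OR weight_kg BETWEEN 772 AND 773 → 129
ship_id=208: days >= 21 → 848
ship_id=209: days >= 24 AND zone IN ('C', 'B') → 197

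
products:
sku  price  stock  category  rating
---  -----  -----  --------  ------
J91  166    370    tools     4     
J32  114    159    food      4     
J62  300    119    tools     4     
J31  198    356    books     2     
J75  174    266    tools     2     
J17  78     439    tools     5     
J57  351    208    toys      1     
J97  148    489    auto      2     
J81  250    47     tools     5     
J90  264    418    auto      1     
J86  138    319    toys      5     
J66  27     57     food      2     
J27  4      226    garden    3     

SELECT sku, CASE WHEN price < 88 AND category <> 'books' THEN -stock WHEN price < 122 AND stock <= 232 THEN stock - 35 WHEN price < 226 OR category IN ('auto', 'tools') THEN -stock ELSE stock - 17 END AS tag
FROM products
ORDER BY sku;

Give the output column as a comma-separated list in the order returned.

-439, -226, -356, 124, 191, -119, -57, -266, -47, -319, -418, -370, -489

sku=J17: price < 88 AND category <> 'books' → -439
sku=J27: price < 88 AND category <> 'books' → -226
sku=J31: price < 226 OR category IN ('auto', 'tools') → -356
sku=J32: price < 122 AND stock <= 232 → 124
sku=J57: ELSE → 191
sku=J62: price < 226 OR category IN ('auto', 'tools') → -119
sku=J66: price < 88 AND category <> 'books' → -57
sku=J75: price < 226 OR category IN ('auto', 'tools') → -266
sku=J81: price < 226 OR category IN ('auto', 'tools') → -47
sku=J86: price < 226 OR category IN ('auto', 'tools') → -319
sku=J90: price < 226 OR category IN ('auto', 'tools') → -418
sku=J91: price < 226 OR category IN ('auto', 'tools') → -370
sku=J97: price < 226 OR category IN ('auto', 'tools') → -489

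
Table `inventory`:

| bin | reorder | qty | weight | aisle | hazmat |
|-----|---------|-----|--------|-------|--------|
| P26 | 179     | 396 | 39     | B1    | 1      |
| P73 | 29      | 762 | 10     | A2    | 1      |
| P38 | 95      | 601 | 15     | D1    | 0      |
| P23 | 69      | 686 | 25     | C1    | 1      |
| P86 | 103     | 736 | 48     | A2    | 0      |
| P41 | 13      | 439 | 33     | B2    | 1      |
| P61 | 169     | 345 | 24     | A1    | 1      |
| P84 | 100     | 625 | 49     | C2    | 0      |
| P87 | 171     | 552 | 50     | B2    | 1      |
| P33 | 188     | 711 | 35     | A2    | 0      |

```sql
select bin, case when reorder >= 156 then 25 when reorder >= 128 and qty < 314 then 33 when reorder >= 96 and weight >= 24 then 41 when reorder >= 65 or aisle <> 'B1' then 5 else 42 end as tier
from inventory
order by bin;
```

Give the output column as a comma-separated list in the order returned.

5, 25, 25, 5, 5, 25, 5, 41, 41, 25

bin=P23: reorder >= 65 or aisle <> 'B1' → 5
bin=P26: reorder >= 156 → 25
bin=P33: reorder >= 156 → 25
bin=P38: reorder >= 65 or aisle <> 'B1' → 5
bin=P41: reorder >= 65 or aisle <> 'B1' → 5
bin=P61: reorder >= 156 → 25
bin=P73: reorder >= 65 or aisle <> 'B1' → 5
bin=P84: reorder >= 96 and weight >= 24 → 41
bin=P86: reorder >= 96 and weight >= 24 → 41
bin=P87: reorder >= 156 → 25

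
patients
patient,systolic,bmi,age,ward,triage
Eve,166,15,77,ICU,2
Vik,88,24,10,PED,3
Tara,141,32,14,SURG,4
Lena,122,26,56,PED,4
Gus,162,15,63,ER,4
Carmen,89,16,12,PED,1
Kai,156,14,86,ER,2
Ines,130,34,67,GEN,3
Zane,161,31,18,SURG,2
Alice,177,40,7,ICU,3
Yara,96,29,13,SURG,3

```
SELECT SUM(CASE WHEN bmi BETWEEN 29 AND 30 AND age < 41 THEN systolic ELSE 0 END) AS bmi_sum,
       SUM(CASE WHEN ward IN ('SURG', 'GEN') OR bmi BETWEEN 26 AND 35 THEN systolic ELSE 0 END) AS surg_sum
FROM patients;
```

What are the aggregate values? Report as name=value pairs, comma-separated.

[bmi_sum: bmi BETWEEN 29 AND 30 AND age < 41]
patient=Eve: ✗
patient=Vik: ✗
patient=Tara: ✗
patient=Lena: ✗
patient=Gus: ✗
patient=Carmen: ✗
patient=Kai: ✗
patient=Ines: ✗
patient=Zane: ✗
patient=Alice: ✗
patient=Yara: ✓ → 96
bmi_sum = 96
—
[surg_sum: ward IN ('SURG', 'GEN') OR bmi BETWEEN 26 AND 35]
patient=Eve: ✗
patient=Vik: ✗
patient=Tara: ✓ → 141
patient=Lena: ✓ → 122
patient=Gus: ✗
patient=Carmen: ✗
patient=Kai: ✗
patient=Ines: ✓ → 130
patient=Zane: ✓ → 161
patient=Alice: ✗
patient=Yara: ✓ → 96
surg_sum = 141 + 122 + 130 + 161 + 96 = 650

bmi_sum=96, surg_sum=650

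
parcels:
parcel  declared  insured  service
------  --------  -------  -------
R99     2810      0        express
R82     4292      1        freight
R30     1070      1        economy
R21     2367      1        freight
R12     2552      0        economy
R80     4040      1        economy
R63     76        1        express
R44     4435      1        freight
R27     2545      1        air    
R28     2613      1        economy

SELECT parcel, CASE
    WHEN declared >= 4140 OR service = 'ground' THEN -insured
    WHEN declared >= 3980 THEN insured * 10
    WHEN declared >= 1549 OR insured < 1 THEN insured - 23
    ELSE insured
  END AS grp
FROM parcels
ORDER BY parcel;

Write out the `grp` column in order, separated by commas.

parcel=R12: declared >= 1549 OR insured < 1 → -23
parcel=R21: declared >= 1549 OR insured < 1 → -22
parcel=R27: declared >= 1549 OR insured < 1 → -22
parcel=R28: declared >= 1549 OR insured < 1 → -22
parcel=R30: ELSE → 1
parcel=R44: declared >= 4140 OR service = 'ground' → -1
parcel=R63: ELSE → 1
parcel=R80: declared >= 3980 → 10
parcel=R82: declared >= 4140 OR service = 'ground' → -1
parcel=R99: declared >= 1549 OR insured < 1 → -23

-23, -22, -22, -22, 1, -1, 1, 10, -1, -23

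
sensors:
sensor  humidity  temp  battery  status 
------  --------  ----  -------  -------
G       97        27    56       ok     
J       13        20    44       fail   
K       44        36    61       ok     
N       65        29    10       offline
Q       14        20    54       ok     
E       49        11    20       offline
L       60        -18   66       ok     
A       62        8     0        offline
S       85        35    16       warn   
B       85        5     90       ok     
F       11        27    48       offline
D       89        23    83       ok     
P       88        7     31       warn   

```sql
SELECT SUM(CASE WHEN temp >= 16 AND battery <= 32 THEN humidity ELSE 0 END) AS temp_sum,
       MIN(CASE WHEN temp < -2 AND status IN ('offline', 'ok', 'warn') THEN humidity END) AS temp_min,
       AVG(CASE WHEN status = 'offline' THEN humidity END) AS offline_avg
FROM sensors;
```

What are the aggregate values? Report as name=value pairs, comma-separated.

[temp_sum: temp >= 16 AND battery <= 32]
sensor=G: ✗
sensor=J: ✗
sensor=K: ✗
sensor=N: ✓ → 65
sensor=Q: ✗
sensor=E: ✗
sensor=L: ✗
sensor=A: ✗
sensor=S: ✓ → 85
sensor=B: ✗
sensor=F: ✗
sensor=D: ✗
sensor=P: ✗
temp_sum = 65 + 85 = 150
—
[temp_min: temp < -2 AND status IN ('offline', 'ok', 'warn')]
sensor=G: ✗
sensor=J: ✗
sensor=K: ✗
sensor=N: ✗
sensor=Q: ✗
sensor=E: ✗
sensor=L: ✓ → 60
sensor=A: ✗
sensor=S: ✗
sensor=B: ✗
sensor=F: ✗
sensor=D: ✗
sensor=P: ✗
temp_min = MIN(60) = 60
—
[offline_avg: status = 'offline']
sensor=G: ✗
sensor=J: ✗
sensor=K: ✗
sensor=N: ✓ → 65
sensor=Q: ✗
sensor=E: ✓ → 49
sensor=L: ✗
sensor=A: ✓ → 62
sensor=S: ✗
sensor=B: ✗
sensor=F: ✓ → 11
sensor=D: ✗
sensor=P: ✗
offline_avg = (65 + 49 + 62 + 11) / 4 = 46.75

temp_sum=150, temp_min=60, offline_avg=46.75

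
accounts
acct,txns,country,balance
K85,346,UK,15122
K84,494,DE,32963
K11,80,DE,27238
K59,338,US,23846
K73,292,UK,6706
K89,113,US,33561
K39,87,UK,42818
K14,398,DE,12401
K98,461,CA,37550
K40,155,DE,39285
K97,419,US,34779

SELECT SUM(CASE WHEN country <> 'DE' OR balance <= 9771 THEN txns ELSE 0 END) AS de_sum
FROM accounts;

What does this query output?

acct=K85: ✓ → 346
acct=K84: ✗
acct=K11: ✗
acct=K59: ✓ → 338
acct=K73: ✓ → 292
acct=K89: ✓ → 113
acct=K39: ✓ → 87
acct=K14: ✗
acct=K98: ✓ → 461
acct=K40: ✗
acct=K97: ✓ → 419
de_sum = 346 + 338 + 292 + 113 + 87 + 461 + 419 = 2056

2056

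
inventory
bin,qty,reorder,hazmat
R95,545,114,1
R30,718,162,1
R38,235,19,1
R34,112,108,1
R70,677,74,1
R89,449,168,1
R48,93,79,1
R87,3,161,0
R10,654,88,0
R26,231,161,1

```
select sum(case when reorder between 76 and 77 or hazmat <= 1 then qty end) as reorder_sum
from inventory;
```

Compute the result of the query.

bin=R95: ✓ → 545
bin=R30: ✓ → 718
bin=R38: ✓ → 235
bin=R34: ✓ → 112
bin=R70: ✓ → 677
bin=R89: ✓ → 449
bin=R48: ✓ → 93
bin=R87: ✓ → 3
bin=R10: ✓ → 654
bin=R26: ✓ → 231
reorder_sum = 545 + 718 + 235 + 112 + 677 + 449 + 93 + 3 + 654 + 231 = 3717

3717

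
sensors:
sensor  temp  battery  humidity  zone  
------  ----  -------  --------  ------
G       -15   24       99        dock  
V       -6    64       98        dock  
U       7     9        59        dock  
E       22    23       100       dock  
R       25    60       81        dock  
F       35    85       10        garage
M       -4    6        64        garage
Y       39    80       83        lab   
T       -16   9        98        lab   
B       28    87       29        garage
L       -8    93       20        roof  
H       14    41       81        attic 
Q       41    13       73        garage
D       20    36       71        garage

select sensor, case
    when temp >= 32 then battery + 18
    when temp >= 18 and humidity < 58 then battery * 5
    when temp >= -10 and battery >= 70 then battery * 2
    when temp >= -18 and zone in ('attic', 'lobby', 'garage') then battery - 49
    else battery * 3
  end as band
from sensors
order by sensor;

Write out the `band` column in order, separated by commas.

435, -13, 69, 103, 72, -8, 186, -43, 31, 180, 27, 27, 192, 98

sensor=B: temp >= 18 and humidity < 58 → 435
sensor=D: temp >= -18 and zone in ('attic', 'lobby', 'garage') → -13
sensor=E: ELSE → 69
sensor=F: temp >= 32 → 103
sensor=G: ELSE → 72
sensor=H: temp >= -18 and zone in ('attic', 'lobby', 'garage') → -8
sensor=L: temp >= -10 and battery >= 70 → 186
sensor=M: temp >= -18 and zone in ('attic', 'lobby', 'garage') → -43
sensor=Q: temp >= 32 → 31
sensor=R: ELSE → 180
sensor=T: ELSE → 27
sensor=U: ELSE → 27
sensor=V: ELSE → 192
sensor=Y: temp >= 32 → 98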